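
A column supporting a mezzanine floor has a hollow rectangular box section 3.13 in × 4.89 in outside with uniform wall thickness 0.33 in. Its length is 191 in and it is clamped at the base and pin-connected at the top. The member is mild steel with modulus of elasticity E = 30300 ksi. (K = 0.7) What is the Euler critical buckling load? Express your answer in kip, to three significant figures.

P_cr ≈ 120 kip

Inner dimensions: h_i = 4.89 − 2×0.33 = 4.230 in, b_i = 3.13 − 2×0.33 = 2.470 in
Weak-axis I_min = (h_o·b_o³ − h_i·b_i³)/12 with b_o = 3.13, b_i = 2.470 in (shorter outer/inner sides).
I_min = (4.89×3.13³ − 4.230×2.470³)/12 = 7.184 in⁴
Effective length L_e = K·L = 0.7 × 191 = 133.7 in
P_cr = π²EI / L_e² = π² × 30300×10³ × 7.184 / 133.7² = 1.202×10^5 lb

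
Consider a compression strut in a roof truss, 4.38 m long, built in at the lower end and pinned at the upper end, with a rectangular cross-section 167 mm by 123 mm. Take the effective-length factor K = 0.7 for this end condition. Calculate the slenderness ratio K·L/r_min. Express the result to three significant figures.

For a rectangle r_min = b/√12 = 123/√12 = 35.51 mm
L_e = K·L = 0.7 × 4.38 m = 3.066 m = 3066.0 mm
λ = L_e / r_min = 3066.0 / 35.51 = 86.3

λ ≈ 86.3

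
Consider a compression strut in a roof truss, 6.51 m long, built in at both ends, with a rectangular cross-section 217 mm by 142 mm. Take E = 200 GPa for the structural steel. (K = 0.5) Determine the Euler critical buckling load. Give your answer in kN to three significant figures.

Buckling occurs about the weak axis: I_min = h·b³/12 with b = 142 mm (the shorter side).
I_min = 217×142³/12 = 5.178×10^7 mm⁴
I = 5.178×10^7 mm⁴ = 5.178×10^-5 m⁴
Effective length L_e = K·L = 0.5 × 6.51 = 3.255 m
P_cr = π²EI / L_e² = π² × 200×10⁹ × 5.178×10^-5 / 3.255² = 9.647×10^6 N

P_cr ≈ 9650 kN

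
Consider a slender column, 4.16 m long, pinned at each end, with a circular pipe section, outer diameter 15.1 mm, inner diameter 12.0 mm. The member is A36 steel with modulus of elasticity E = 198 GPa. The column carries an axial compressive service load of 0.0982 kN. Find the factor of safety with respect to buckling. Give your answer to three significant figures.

d_o = 15.1 mm, d_i = 12.0 mm
I = π(d_o⁴ − d_i⁴)/64 = π(15.1⁴ − 12.00⁴)/64 = 1.534×10^3 mm⁴
I = 1.534×10^3 mm⁴ = 1.534×10^-9 m⁴
Effective length L_e = K·L = 1 × 4.16 = 4.160 m
P_cr = π²EI / L_e² = π² × 198×10⁹ × 1.534×10^-9 / 4.160² = 173.2 N
Factor of safety n = P_cr / P = 0.17323 / 0.0982 = 1.76

n ≈ 1.76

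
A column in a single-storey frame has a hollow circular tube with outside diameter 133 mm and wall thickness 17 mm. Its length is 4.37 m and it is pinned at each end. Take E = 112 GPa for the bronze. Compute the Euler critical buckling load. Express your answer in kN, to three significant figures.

P_cr ≈ 616 kN

Inner diameter d_i = 133 − 2×17 = 99.00 mm
I = π(d_o⁴ − d_i⁴)/64 = π(133⁴ − 99.00⁴)/64 = 1.064×10^7 mm⁴
I = 1.064×10^7 mm⁴ = 1.064×10^-5 m⁴
Effective length L_e = K·L = 1 × 4.37 = 4.370 m
P_cr = π²EI / L_e² = π² × 112×10⁹ × 1.064×10^-5 / 4.370² = 6.161×10^5 N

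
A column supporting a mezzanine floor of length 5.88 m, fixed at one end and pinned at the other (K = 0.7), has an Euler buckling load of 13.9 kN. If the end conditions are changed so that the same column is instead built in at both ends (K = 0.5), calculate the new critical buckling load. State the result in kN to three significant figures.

P_cr ∝ 1/K², so P_cr,new = P_cr,old × (K_old/K_new)² = 13.9 × (0.7/0.5)²
= 13.9 × 1.960 = 27.2 kN

P_cr ≈ 27.2 kN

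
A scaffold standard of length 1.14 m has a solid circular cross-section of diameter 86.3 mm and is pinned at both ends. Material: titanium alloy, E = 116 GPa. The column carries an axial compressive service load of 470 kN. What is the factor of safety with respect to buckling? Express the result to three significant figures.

I = πd⁴/64 = π×86.3⁴/64 = 2.723×10^6 mm⁴
I = 2.723×10^6 mm⁴ = 2.723×10^-6 m⁴
Effective length L_e = K·L = 1 × 1.14 = 1.140 m
P_cr = π²EI / L_e² = π² × 116×10⁹ × 2.723×10^-6 / 1.140² = 2.399×10^6 N
Factor of safety n = P_cr / P = 2398.6 / 470 = 5.10

n ≈ 5.10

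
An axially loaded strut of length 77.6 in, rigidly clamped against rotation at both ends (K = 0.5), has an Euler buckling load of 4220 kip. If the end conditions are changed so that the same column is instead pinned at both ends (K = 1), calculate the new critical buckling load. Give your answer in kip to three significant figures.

P_cr ∝ 1/K², so P_cr,new = P_cr,old × (K_old/K_new)² = 4220 × (0.5/1)²
= 4220 × 0.2500 = 1060 kip

P_cr ≈ 1060 kip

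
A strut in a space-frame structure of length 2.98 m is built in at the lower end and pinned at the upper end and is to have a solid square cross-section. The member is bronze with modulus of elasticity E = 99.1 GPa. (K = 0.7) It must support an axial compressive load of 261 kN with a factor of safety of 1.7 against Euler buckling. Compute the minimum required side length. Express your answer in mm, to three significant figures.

a ≈ 69.8 mm

Required P_cr = n·P = 1.7 × 261 = 443.7 kN
L_e = K·L = 0.7 × 2.98 = 2.086 m
Required I = P_cr·L_e²/(π²E) = 4.437×10^5 × 2.086² / (π² × 9.91×10^10) = 1.974×10^-6 m⁴
I_req = 1.974×10^6 mm⁴
Solid square: I = a⁴/12  ⇒  a = (12I)^(1/4) = (12×1.974×10^6)^(1/4) = 69.8 mm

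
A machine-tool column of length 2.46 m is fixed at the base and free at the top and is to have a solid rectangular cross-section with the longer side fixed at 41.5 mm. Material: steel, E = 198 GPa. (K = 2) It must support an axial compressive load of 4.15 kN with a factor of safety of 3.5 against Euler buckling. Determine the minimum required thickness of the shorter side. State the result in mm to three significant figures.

Required P_cr = n·P = 3.5 × 4.15 = 14.53 kN
L_e = K·L = 2 × 2.46 = 4.920 m
Required I = P_cr·L_e²/(π²E) = 1.452×10^4 × 4.920² / (π² × 1.98×10^11) = 1.799×10^-7 m⁴
I_req = 1.799×10^5 mm⁴
Rectangle, weak axis: I_min = h·b³/12 with h = 41.5 mm fixed  ⇒  b = (12I/h)^(1/3) = 37.3 mm

b ≈ 37.3 mm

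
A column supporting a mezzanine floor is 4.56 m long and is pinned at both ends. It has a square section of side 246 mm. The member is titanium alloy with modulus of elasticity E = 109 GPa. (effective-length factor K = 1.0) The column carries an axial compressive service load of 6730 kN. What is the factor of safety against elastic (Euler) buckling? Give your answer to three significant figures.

n ≈ 2.35

I = a⁴/12 = 246⁴/12 = 3.052×10^8 mm⁴
I = 3.052×10^8 mm⁴ = 3.052×10^-4 m⁴
Effective length L_e = K·L = 1 × 4.56 = 4.560 m
P_cr = π²EI / L_e² = π² × 109×10⁹ × 3.052×10^-4 / 4.560² = 1.579×10^7 N
Factor of safety n = P_cr / P = 15789 / 6730 = 2.35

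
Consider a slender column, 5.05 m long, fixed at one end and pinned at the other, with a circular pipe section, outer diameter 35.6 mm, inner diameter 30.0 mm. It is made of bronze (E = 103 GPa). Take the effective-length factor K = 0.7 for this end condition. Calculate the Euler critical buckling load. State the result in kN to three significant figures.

d_o = 35.6 mm, d_i = 30.0 mm
I = π(d_o⁴ − d_i⁴)/64 = π(35.6⁴ − 30.00⁴)/64 = 3.908×10^4 mm⁴
I = 3.908×10^4 mm⁴ = 3.908×10^-8 m⁴
Effective length L_e = K·L = 0.7 × 5.05 = 3.535 m
P_cr = π²EI / L_e² = π² × 103×10⁹ × 3.908×10^-8 / 3.535² = 3.179×10^3 N

P_cr ≈ 3.18 kN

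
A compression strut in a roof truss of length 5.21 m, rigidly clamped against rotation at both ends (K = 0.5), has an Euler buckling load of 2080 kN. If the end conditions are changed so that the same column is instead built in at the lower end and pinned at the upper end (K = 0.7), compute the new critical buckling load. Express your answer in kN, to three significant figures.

P_cr ≈ 1060 kN

P_cr ∝ 1/K², so P_cr,new = P_cr,old × (K_old/K_new)² = 2080 × (0.5/0.7)²
= 2080 × 0.5102 = 1060 kN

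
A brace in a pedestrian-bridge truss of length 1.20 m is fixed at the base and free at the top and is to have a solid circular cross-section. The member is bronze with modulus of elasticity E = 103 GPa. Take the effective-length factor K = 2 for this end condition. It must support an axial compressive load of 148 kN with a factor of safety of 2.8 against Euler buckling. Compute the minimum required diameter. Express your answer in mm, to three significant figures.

Required P_cr = n·P = 2.8 × 148 = 414.4 kN
L_e = K·L = 2 × 1.20 = 2.400 m
Required I = P_cr·L_e²/(π²E) = 4.144×10^5 × 2.400² / (π² × 1.03×10^11) = 2.348×10^-6 m⁴
I_req = 2.348×10^6 mm⁴
Solid circle: I = πd⁴/64  ⇒  d = (64I/π)^(1/4) = (64×2.348×10^6/π)^(1/4) = 83.2 mm

d ≈ 83.2 mm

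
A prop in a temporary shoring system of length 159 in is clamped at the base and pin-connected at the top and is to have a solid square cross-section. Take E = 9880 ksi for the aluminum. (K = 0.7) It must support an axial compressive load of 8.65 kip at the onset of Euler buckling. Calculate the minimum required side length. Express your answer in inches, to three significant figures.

L_e = K·L = 0.7 × 159 = 111.3 in
Required I = P_cr·L_e²/(π²E) = 8.650×10^3 × 111.3² / (π² × 9.88×10^6) = 1.099 in⁴
Solid square: I = a⁴/12  ⇒  a = (12I)^(1/4) = (12×1.099)^(1/4) = 1.91 in

a ≈ 1.91 in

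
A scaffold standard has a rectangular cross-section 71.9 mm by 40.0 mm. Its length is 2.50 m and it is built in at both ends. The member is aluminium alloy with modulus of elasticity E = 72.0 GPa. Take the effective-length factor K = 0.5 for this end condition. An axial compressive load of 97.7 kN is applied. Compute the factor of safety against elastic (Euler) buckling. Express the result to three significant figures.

n ≈ 1.79

Buckling occurs about the weak axis: I_min = h·b³/12 with b = 40.0 mm (the shorter side).
I_min = 71.9×40.0³/12 = 3.835×10^5 mm⁴
I = 3.835×10^5 mm⁴ = 3.835×10^-7 m⁴
Effective length L_e = K·L = 0.5 × 2.50 = 1.250 m
P_cr = π²EI / L_e² = π² × 72.0×10⁹ × 3.835×10^-7 / 1.250² = 1.744×10^5 N
Factor of safety n = P_cr / P = 174.40 / 97.7 = 1.79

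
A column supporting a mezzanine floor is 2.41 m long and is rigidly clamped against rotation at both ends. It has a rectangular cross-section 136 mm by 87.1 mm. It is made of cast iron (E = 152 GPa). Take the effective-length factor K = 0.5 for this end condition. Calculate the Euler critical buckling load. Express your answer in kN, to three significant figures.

P_cr ≈ 7740 kN

Buckling occurs about the weak axis: I_min = h·b³/12 with b = 87.1 mm (the shorter side).
I_min = 136×87.1³/12 = 7.489×10^6 mm⁴
I = 7.489×10^6 mm⁴ = 7.489×10^-6 m⁴
Effective length L_e = K·L = 0.5 × 2.41 = 1.205 m
P_cr = π²EI / L_e² = π² × 152×10⁹ × 7.489×10^-6 / 1.205² = 7.737×10^6 N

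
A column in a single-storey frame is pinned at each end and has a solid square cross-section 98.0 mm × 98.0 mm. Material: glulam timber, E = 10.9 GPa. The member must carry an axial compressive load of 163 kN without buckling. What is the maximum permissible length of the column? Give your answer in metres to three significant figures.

I = a⁴/12 = 98.0⁴/12 = 7.686×10^6 mm⁴
I = 7.686×10^-6 m⁴
At the buckling limit P_cr = P = 1.630×10^5 N
From P_cr = π²EI/(K·L)²:  L = (1/K)·√(π²EI/P_cr) = (1/1)·√(π²×1.09×10^10×7.686×10^-6/1.630×10^5)
L = 2.25 m

L_max ≈ 2.25 m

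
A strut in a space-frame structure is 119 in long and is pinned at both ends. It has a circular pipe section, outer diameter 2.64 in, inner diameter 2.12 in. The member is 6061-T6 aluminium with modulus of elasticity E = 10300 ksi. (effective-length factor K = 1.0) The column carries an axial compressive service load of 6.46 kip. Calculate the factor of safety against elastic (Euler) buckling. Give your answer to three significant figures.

d_o = 2.64 in, d_i = 2.12 in
I = π(d_o⁴ − d_i⁴)/64 = π(2.64⁴ − 2.120⁴)/64 = 1.393 in⁴
Effective length L_e = K·L = 1 × 119 = 119.0 in
P_cr = π²EI / L_e² = π² × 10300×10³ × 1.393 / 119.0² = 9.999×10^3 lb
Factor of safety n = P_cr / P = 9.9991 / 6.46 = 1.55

n ≈ 1.55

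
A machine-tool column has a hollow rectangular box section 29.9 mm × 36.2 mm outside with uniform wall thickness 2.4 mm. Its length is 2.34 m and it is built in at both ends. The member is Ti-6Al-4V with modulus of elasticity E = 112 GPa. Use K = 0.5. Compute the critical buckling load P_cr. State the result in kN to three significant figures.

P_cr ≈ 31.7 kN

Inner dimensions: h_i = 36.2 − 2×2.4 = 31.40 mm, b_i = 29.9 − 2×2.4 = 25.10 mm
Weak-axis I_min = (h_o·b_o³ − h_i·b_i³)/12 with b_o = 29.9, b_i = 25.10 mm (shorter outer/inner sides).
I_min = (36.2×29.9³ − 31.40×25.10³)/12 = 3.926×10^4 mm⁴
I = 3.926×10^4 mm⁴ = 3.926×10^-8 m⁴
Effective length L_e = K·L = 0.5 × 2.34 = 1.170 m
P_cr = π²EI / L_e² = π² × 112×10⁹ × 3.926×10^-8 / 1.170² = 3.170×10^4 N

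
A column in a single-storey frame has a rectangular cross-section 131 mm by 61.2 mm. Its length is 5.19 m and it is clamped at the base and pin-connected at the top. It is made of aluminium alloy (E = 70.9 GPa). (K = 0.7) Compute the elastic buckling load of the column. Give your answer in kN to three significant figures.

Buckling occurs about the weak axis: I_min = h·b³/12 with b = 61.2 mm (the shorter side).
I_min = 131×61.2³/12 = 2.502×10^6 mm⁴
I = 2.502×10^6 mm⁴ = 2.502×10^-6 m⁴
Effective length L_e = K·L = 0.7 × 5.19 = 3.633 m
P_cr = π²EI / L_e² = π² × 70.9×10⁹ × 2.502×10^-6 / 3.633² = 1.327×10^5 N

P_cr ≈ 133 kN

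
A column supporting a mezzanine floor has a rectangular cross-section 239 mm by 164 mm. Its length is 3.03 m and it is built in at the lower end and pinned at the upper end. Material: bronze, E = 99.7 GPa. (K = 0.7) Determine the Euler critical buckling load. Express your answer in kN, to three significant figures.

Buckling occurs about the weak axis: I_min = h·b³/12 with b = 164 mm (the shorter side).
I_min = 239×164³/12 = 8.785×10^7 mm⁴
I = 8.785×10^7 mm⁴ = 8.785×10^-5 m⁴
Effective length L_e = K·L = 0.7 × 3.03 = 2.121 m
P_cr = π²EI / L_e² = π² × 99.7×10⁹ × 8.785×10^-5 / 2.121² = 1.922×10^7 N

P_cr ≈ 19200 kN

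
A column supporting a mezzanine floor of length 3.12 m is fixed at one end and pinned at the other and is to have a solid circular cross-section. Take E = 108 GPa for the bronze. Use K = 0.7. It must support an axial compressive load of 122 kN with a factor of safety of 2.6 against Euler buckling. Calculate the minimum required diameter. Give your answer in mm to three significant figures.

d ≈ 73.3 mm

Required P_cr = n·P = 2.6 × 122 = 317.2 kN
L_e = K·L = 0.7 × 3.12 = 2.184 m
Required I = P_cr·L_e²/(π²E) = 3.172×10^5 × 2.184² / (π² × 1.08×10^11) = 1.419×10^-6 m⁴
I_req = 1.419×10^6 mm⁴
Solid circle: I = πd⁴/64  ⇒  d = (64I/π)^(1/4) = (64×1.419×10^6/π)^(1/4) = 73.3 mm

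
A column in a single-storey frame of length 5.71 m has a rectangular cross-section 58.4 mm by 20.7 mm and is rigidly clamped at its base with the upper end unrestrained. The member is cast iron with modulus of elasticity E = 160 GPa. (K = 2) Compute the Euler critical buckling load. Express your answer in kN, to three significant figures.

Buckling occurs about the weak axis: I_min = h·b³/12 with b = 20.7 mm (the shorter side).
I_min = 58.4×20.7³/12 = 4.317×10^4 mm⁴
I = 4.317×10^4 mm⁴ = 4.317×10^-8 m⁴
Effective length L_e = K·L = 2 × 5.71 = 11.42 m
P_cr = π²EI / L_e² = π² × 160×10⁹ × 4.317×10^-8 / 11.42² = 522.7 N

P_cr ≈ 0.523 kN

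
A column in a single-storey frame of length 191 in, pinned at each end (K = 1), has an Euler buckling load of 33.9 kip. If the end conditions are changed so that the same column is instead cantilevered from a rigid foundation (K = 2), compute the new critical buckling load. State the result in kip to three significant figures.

P_cr ∝ 1/K², so P_cr,new = P_cr,old × (K_old/K_new)² = 33.9 × (1/2)²
= 33.9 × 0.2500 = 8.48 kip

P_cr ≈ 8.48 kip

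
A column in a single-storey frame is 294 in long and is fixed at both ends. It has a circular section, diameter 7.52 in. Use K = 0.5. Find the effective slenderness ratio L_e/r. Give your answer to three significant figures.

For a solid circle r = d/4 = 7.52/4 = 1.880 in
L_e = K·L = 0.5 × 294 = 147.0 in
λ = L_e / r_min = 147.00 / 1.880 = 78.2

λ ≈ 78.2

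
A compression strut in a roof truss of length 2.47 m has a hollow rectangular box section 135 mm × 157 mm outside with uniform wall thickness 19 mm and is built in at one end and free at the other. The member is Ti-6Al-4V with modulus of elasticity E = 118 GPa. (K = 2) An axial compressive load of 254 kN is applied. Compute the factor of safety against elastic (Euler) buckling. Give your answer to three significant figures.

n ≈ 4.35

Inner dimensions: h_i = 157 − 2×19 = 119.0 mm, b_i = 135 − 2×19 = 97.00 mm
Weak-axis I_min = (h_o·b_o³ − h_i·b_i³)/12 with b_o = 135, b_i = 97.00 mm (shorter outer/inner sides).
I_min = (157×135³ − 119.0×97.00³)/12 = 2.314×10^7 mm⁴
I = 2.314×10^7 mm⁴ = 2.314×10^-5 m⁴
Effective length L_e = K·L = 2 × 2.47 = 4.940 m
P_cr = π²EI / L_e² = π² × 118×10⁹ × 2.314×10^-5 / 4.940² = 1.104×10^6 N
Factor of safety n = P_cr / P = 1104.3 / 254 = 4.35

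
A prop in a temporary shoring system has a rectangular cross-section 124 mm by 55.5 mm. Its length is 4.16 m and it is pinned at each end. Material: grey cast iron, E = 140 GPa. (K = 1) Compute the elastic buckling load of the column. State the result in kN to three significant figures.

P_cr ≈ 141 kN

Buckling occurs about the weak axis: I_min = h·b³/12 with b = 55.5 mm (the shorter side).
I_min = 124×55.5³/12 = 1.767×10^6 mm⁴
I = 1.767×10^6 mm⁴ = 1.767×10^-6 m⁴
Effective length L_e = K·L = 1 × 4.16 = 4.160 m
P_cr = π²EI / L_e² = π² × 140×10⁹ × 1.767×10^-6 / 4.160² = 1.410×10^5 N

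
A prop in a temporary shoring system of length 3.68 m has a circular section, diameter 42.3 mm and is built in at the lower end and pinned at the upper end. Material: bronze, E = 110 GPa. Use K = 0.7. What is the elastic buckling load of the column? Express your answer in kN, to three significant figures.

I = πd⁴/64 = π×42.3⁴/64 = 1.572×10^5 mm⁴
I = 1.572×10^5 mm⁴ = 1.572×10^-7 m⁴
Effective length L_e = K·L = 0.7 × 3.68 = 2.576 m
P_cr = π²EI / L_e² = π² × 110×10⁹ × 1.572×10^-7 / 2.576² = 2.571×10^4 N

P_cr ≈ 25.7 kN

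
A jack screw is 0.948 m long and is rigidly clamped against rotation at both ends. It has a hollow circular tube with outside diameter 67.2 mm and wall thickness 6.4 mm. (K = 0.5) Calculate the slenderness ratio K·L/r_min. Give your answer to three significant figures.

λ ≈ 21.9

Inner diameter d_i = 67.2 − 2×6.4 = 54.40 mm
I = π(d_o⁴ − d_i⁴)/64 = π(67.2⁴ − 54.40⁴)/64 = 5.711×10^5 mm⁴
A = 1.222×10^3 mm²;  r_min = √(I/A) = √(5.711×10^5/1.222×10^3) = 21.61 mm
L_e = K·L = 0.5 × 0.948 m = 0.4740 m = 474.00 mm
λ = L_e / r_min = 474.00 / 21.61 = 21.9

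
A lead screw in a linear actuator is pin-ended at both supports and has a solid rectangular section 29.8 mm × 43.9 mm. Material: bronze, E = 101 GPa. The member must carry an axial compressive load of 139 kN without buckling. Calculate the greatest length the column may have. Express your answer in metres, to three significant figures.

L_max ≈ 0.833 m

Buckling occurs about the weak axis: I_min = h·b³/12 with b = 29.8 mm (the shorter side).
I_min = 43.9×29.8³/12 = 9.681×10^4 mm⁴
I = 9.681×10^-8 m⁴
At the buckling limit P_cr = P = 1.390×10^5 N
From P_cr = π²EI/(K·L)²:  L = (1/K)·√(π²EI/P_cr) = (1/1)·√(π²×1.01×10^11×9.681×10^-8/1.390×10^5)
L = 0.833 m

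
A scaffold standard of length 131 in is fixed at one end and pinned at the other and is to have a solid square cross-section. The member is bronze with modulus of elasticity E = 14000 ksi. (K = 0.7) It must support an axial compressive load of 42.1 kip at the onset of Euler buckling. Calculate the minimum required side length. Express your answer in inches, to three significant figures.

a ≈ 2.35 in

L_e = K·L = 0.7 × 131 = 91.70 in
Required I = P_cr·L_e²/(π²E) = 4.210×10^4 × 91.70² / (π² × 1.40×10^7) = 2.562 in⁴
Solid square: I = a⁴/12  ⇒  a = (12I)^(1/4) = (12×2.562)^(1/4) = 2.35 in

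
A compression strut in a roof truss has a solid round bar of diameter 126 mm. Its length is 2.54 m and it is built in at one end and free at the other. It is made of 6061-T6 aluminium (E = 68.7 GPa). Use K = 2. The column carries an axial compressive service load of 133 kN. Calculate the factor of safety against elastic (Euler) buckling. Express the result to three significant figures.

n ≈ 2.44

I = πd⁴/64 = π×126⁴/64 = 1.237×10^7 mm⁴
I = 1.237×10^7 mm⁴ = 1.237×10^-5 m⁴
Effective length L_e = K·L = 2 × 2.54 = 5.080 m
P_cr = π²EI / L_e² = π² × 68.7×10⁹ × 1.237×10^-5 / 5.080² = 3.251×10^5 N
Factor of safety n = P_cr / P = 325.07 / 133 = 2.44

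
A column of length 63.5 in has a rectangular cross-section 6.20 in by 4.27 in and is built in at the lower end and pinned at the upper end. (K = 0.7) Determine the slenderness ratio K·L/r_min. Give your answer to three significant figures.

Buckling occurs about the weak axis: I_min = h·b³/12 with b = 4.27 in (the shorter side).
I_min = 6.20×4.27³/12 = 40.22 in⁴
A = 26.47 in²;  r_min = √(I/A) = √(40.22/26.47) = 1.233 in
L_e = K·L = 0.7 × 63.5 = 44.45 in
λ = L_e / r_min = 44.450 / 1.233 = 36.1

λ ≈ 36.1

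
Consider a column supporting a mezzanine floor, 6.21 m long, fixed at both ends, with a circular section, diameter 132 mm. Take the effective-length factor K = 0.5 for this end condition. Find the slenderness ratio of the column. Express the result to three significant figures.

λ ≈ 94.1

I = πd⁴/64 = π×132⁴/64 = 1.490×10^7 mm⁴
A = 1.368×10^4 mm²;  r_min = √(I/A) = √(1.490×10^7/1.368×10^4) = 33.00 mm
L_e = K·L = 0.5 × 6.21 m = 3.105 m = 3105.0 mm
λ = L_e / r_min = 3105.0 / 33.00 = 94.1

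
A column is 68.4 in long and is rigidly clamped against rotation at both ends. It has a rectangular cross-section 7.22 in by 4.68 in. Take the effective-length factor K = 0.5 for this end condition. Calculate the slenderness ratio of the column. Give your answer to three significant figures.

λ ≈ 25.3

Buckling occurs about the weak axis: I_min = h·b³/12 with b = 4.68 in (the shorter side).
I_min = 7.22×4.68³/12 = 61.67 in⁴
A = 33.79 in²;  r_min = √(I/A) = √(61.67/33.79) = 1.351 in
L_e = K·L = 0.5 × 68.4 = 34.20 in
λ = L_e / r_min = 34.200 / 1.351 = 25.3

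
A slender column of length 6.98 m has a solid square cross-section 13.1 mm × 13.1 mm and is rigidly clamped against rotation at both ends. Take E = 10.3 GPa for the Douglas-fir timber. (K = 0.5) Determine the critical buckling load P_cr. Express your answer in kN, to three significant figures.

P_cr ≈ 0.0205 kN

I = a⁴/12 = 13.1⁴/12 = 2.454×10^3 mm⁴
I = 2.454×10^3 mm⁴ = 2.454×10^-9 m⁴
Effective length L_e = K·L = 0.5 × 6.98 = 3.490 m
P_cr = π²EI / L_e² = π² × 10.3×10⁹ × 2.454×10^-9 / 3.490² = 20.48 N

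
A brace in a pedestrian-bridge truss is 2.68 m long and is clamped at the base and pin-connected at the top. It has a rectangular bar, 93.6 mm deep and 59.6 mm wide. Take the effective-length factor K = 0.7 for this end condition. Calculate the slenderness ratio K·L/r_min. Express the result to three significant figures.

λ ≈ 109

Buckling occurs about the weak axis: I_min = h·b³/12 with b = 59.6 mm (the shorter side).
I_min = 93.6×59.6³/12 = 1.651×10^6 mm⁴
A = 5.579×10^3 mm²;  r_min = √(I/A) = √(1.651×10^6/5.579×10^3) = 17.21 mm
L_e = K·L = 0.7 × 2.68 m = 1.876 m = 1876.0 mm
λ = L_e / r_min = 1876.0 / 17.21 = 109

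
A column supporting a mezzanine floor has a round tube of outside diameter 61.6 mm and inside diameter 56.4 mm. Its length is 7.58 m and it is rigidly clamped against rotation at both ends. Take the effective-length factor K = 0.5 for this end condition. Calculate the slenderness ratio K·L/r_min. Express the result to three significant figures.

λ ≈ 182

d_o = 61.6 mm, d_i = 56.4 mm
I = π(d_o⁴ − d_i⁴)/64 = π(61.6⁴ − 56.40⁴)/64 = 2.101×10^5 mm⁴
A = 481.9 mm²;  r_min = √(I/A) = √(2.101×10^5/481.9) = 20.88 mm
L_e = K·L = 0.5 × 7.58 m = 3.790 m = 3790.0 mm
λ = L_e / r_min = 3790.0 / 20.88 = 182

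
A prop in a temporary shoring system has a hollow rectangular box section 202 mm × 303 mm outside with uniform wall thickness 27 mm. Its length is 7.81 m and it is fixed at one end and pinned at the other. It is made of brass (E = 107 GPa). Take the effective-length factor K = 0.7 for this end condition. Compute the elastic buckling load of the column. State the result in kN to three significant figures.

Inner dimensions: h_i = 303 − 2×27 = 249.0 mm, b_i = 202 − 2×27 = 148.0 mm
Weak-axis I_min = (h_o·b_o³ − h_i·b_i³)/12 with b_o = 202, b_i = 148.0 mm (shorter outer/inner sides).
I_min = (303×202³ − 249.0×148.0³)/12 = 1.409×10^8 mm⁴
I = 1.409×10^8 mm⁴ = 1.409×10^-4 m⁴
Effective length L_e = K·L = 0.7 × 7.81 = 5.467 m
P_cr = π²EI / L_e² = π² × 107×10⁹ × 1.409×10^-4 / 5.467² = 4.977×10^6 N

P_cr ≈ 4980 kN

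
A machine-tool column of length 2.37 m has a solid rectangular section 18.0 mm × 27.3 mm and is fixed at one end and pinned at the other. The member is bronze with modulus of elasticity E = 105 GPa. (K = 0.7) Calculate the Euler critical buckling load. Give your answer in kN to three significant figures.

Buckling occurs about the weak axis: I_min = h·b³/12 with b = 18.0 mm (the shorter side).
I_min = 27.3×18.0³/12 = 1.327×10^4 mm⁴
I = 1.327×10^4 mm⁴ = 1.327×10^-8 m⁴
Effective length L_e = K·L = 0.7 × 2.37 = 1.659 m
P_cr = π²EI / L_e² = π² × 105×10⁹ × 1.327×10^-8 / 1.659² = 4.996×10^3 N

P_cr ≈ 5.00 kN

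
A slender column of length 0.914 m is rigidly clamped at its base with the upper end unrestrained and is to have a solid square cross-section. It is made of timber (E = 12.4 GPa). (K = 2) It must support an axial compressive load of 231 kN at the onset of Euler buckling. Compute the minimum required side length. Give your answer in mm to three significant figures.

L_e = K·L = 2 × 0.914 = 1.828 m
Required I = P_cr·L_e²/(π²E) = 2.310×10^5 × 1.828² / (π² × 1.24×10^10) = 6.307×10^-6 m⁴
I_req = 6.307×10^6 mm⁴
Solid square: I = a⁴/12  ⇒  a = (12I)^(1/4) = (12×6.307×10^6)^(1/4) = 93.3 mm

a ≈ 93.3 mm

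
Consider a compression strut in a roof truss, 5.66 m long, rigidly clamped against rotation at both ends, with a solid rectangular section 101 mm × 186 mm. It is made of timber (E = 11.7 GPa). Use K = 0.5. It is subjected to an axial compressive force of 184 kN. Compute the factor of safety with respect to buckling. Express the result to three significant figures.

Buckling occurs about the weak axis: I_min = h·b³/12 with b = 101 mm (the shorter side).
I_min = 186×101³/12 = 1.597×10^7 mm⁴
I = 1.597×10^7 mm⁴ = 1.597×10^-5 m⁴
Effective length L_e = K·L = 0.5 × 5.66 = 2.830 m
P_cr = π²EI / L_e² = π² × 11.7×10⁹ × 1.597×10^-5 / 2.830² = 2.303×10^5 N
Factor of safety n = P_cr / P = 230.25 / 184 = 1.25

n ≈ 1.25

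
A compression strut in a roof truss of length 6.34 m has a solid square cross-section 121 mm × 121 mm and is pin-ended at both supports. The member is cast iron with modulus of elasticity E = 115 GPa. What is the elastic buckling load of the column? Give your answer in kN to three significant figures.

I = a⁴/12 = 121⁴/12 = 1.786×10^7 mm⁴
I = 1.786×10^7 mm⁴ = 1.786×10^-5 m⁴
Effective length L_e = K·L = 1 × 6.34 = 6.340 m
P_cr = π²EI / L_e² = π² × 115×10⁹ × 1.786×10^-5 / 6.340² = 5.044×10^5 N

P_cr ≈ 504 kN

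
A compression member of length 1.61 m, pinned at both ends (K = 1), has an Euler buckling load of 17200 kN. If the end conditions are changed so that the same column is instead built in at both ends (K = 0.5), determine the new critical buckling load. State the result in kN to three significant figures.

P_cr ∝ 1/K², so P_cr,new = P_cr,old × (K_old/K_new)² = 17200 × (1/0.5)²
= 17200 × 4.000 = 68800 kN

P_cr ≈ 68800 kN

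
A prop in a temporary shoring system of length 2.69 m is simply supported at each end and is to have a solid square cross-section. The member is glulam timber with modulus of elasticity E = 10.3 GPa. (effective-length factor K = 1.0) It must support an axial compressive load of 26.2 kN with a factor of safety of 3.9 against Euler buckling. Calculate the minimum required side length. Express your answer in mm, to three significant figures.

a ≈ 96.7 mm

Required P_cr = n·P = 3.9 × 26.2 = 102.2 kN
L_e = K·L = 1 × 2.69 = 2.690 m
Required I = P_cr·L_e²/(π²E) = 1.022×10^5 × 2.690² / (π² × 1.03×10^10) = 7.273×10^-6 m⁴
I_req = 7.273×10^6 mm⁴
Solid square: I = a⁴/12  ⇒  a = (12I)^(1/4) = (12×7.273×10^6)^(1/4) = 96.7 mm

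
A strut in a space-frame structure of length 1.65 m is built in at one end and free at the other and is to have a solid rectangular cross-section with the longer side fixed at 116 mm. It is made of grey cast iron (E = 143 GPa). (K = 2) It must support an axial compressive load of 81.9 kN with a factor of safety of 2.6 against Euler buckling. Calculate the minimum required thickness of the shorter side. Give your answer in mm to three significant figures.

Required P_cr = n·P = 2.6 × 81.9 = 212.9 kN
L_e = K·L = 2 × 1.65 = 3.300 m
Required I = P_cr·L_e²/(π²E) = 2.129×10^5 × 3.300² / (π² × 1.43×10^11) = 1.643×10^-6 m⁴
I_req = 1.643×10^6 mm⁴
Rectangle, weak axis: I_min = h·b³/12 with h = 116 mm fixed  ⇒  b = (12I/h)^(1/3) = 55.4 mm

b ≈ 55.4 mm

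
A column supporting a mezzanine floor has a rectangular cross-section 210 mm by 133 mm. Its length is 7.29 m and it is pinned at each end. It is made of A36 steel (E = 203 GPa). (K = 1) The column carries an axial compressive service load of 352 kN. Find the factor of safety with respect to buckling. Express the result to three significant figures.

n ≈ 4.41

Buckling occurs about the weak axis: I_min = h·b³/12 with b = 133 mm (the shorter side).
I_min = 210×133³/12 = 4.117×10^7 mm⁴
I = 4.117×10^7 mm⁴ = 4.117×10^-5 m⁴
Effective length L_e = K·L = 1 × 7.29 = 7.290 m
P_cr = π²EI / L_e² = π² × 203×10⁹ × 4.117×10^-5 / 7.290² = 1.552×10^6 N
Factor of safety n = P_cr / P = 1552.2 / 352 = 4.41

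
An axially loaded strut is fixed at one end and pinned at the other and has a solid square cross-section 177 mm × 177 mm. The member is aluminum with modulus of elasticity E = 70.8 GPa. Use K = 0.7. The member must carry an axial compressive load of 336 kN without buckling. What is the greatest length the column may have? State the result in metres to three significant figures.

L_max ≈ 18.6 m

I = a⁴/12 = 177⁴/12 = 8.179×10^7 mm⁴
I = 8.179×10^-5 m⁴
At the buckling limit P_cr = P = 3.360×10^5 N
From P_cr = π²EI/(K·L)²:  L = (1/K)·√(π²EI/P_cr) = (1/0.7)·√(π²×7.08×10^10×8.179×10^-5/3.360×10^5)
L = 18.6 m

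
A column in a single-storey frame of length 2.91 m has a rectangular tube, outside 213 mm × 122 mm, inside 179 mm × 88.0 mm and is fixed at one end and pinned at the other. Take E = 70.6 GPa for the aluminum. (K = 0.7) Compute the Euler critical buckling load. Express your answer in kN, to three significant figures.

Weak-axis I_min = (h_o·b_o³ − h_i·b_i³)/12 with b_o = 122, b_i = 88.00 mm (shorter outer/inner sides).
I_min = (213×122³ − 179.0×88.00³)/12 = 2.207×10^7 mm⁴
I = 2.207×10^7 mm⁴ = 2.207×10^-5 m⁴
Effective length L_e = K·L = 0.7 × 2.91 = 2.037 m
P_cr = π²EI / L_e² = π² × 70.6×10⁹ × 2.207×10^-5 / 2.037² = 3.705×10^6 N

P_cr ≈ 3710 kN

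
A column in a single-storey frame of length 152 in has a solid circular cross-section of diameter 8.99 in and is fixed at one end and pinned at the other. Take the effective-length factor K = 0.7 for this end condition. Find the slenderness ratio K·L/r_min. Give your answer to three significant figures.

For a solid circle r = d/4 = 8.99/4 = 2.248 in
L_e = K·L = 0.7 × 152 = 106.4 in
λ = L_e / r_min = 106.40 / 2.248 = 47.3

λ ≈ 47.3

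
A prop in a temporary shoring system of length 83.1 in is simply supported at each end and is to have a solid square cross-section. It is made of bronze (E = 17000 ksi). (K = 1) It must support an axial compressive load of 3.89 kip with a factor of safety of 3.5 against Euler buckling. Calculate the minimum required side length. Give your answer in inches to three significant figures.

a ≈ 1.61 in

Required P_cr = n·P = 3.5 × 3.89 = 13.62 kip
L_e = K·L = 1 × 83.1 = 83.10 in
Required I = P_cr·L_e²/(π²E) = 1.361×10^4 × 83.10² / (π² × 1.70×10^7) = 0.5604 in⁴
Solid square: I = a⁴/12  ⇒  a = (12I)^(1/4) = (12×0.5604)^(1/4) = 1.61 in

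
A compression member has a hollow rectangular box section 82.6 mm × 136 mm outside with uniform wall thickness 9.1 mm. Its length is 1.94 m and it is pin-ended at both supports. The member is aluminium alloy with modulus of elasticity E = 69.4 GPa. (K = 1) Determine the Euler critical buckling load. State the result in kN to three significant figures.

Inner dimensions: h_i = 136 − 2×9.1 = 117.8 mm, b_i = 82.6 − 2×9.1 = 64.40 mm
Weak-axis I_min = (h_o·b_o³ − h_i·b_i³)/12 with b_o = 82.6, b_i = 64.40 mm (shorter outer/inner sides).
I_min = (136×82.6³ − 117.8×64.40³)/12 = 3.765×10^6 mm⁴
I = 3.765×10^6 mm⁴ = 3.765×10^-6 m⁴
Effective length L_e = K·L = 1 × 1.94 = 1.940 m
P_cr = π²EI / L_e² = π² × 69.4×10⁹ × 3.765×10^-6 / 1.940² = 6.852×10^5 N

P_cr ≈ 685 kN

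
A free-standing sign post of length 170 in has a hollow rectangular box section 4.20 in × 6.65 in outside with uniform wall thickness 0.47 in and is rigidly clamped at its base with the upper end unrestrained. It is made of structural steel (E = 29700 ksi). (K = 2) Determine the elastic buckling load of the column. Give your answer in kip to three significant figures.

P_cr ≈ 62.3 kip

Inner dimensions: h_i = 6.65 − 2×0.47 = 5.710 in, b_i = 4.20 − 2×0.47 = 3.260 in
Weak-axis I_min = (h_o·b_o³ − h_i·b_i³)/12 with b_o = 4.20, b_i = 3.260 in (shorter outer/inner sides).
I_min = (6.65×4.20³ − 5.710×3.260³)/12 = 24.57 in⁴
Effective length L_e = K·L = 2 × 170 = 340.0 in
P_cr = π²EI / L_e² = π² × 29700×10³ × 24.57 / 340.0² = 6.231×10^4 lb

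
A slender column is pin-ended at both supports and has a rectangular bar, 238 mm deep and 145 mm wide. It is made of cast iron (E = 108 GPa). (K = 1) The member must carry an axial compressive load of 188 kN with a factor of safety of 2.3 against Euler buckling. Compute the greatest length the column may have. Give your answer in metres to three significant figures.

Buckling occurs about the weak axis: I_min = h·b³/12 with b = 145 mm (the shorter side).
I_min = 238×145³/12 = 6.046×10^7 mm⁴
I = 6.046×10^-5 m⁴
Required critical load P_cr = n·P = 2.3 × 188 = 432.4 kN = 4.324×10^5 N
From P_cr = π²EI/(K·L)²:  L = (1/K)·√(π²EI/P_cr) = (1/1)·√(π²×1.08×10^11×6.046×10^-5/4.324×10^5)
L = 12.2 m

L_max ≈ 12.2 m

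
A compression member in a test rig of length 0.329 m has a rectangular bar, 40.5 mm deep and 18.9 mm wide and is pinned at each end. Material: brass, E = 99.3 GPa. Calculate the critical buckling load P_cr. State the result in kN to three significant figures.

P_cr ≈ 206 kN

Buckling occurs about the weak axis: I_min = h·b³/12 with b = 18.9 mm (the shorter side).
I_min = 40.5×18.9³/12 = 2.279×10^4 mm⁴
I = 2.279×10^4 mm⁴ = 2.279×10^-8 m⁴
Effective length L_e = K·L = 1 × 0.329 = 0.3290 m
P_cr = π²EI / L_e² = π² × 99.3×10⁹ × 2.279×10^-8 / 0.3290² = 2.063×10^5 N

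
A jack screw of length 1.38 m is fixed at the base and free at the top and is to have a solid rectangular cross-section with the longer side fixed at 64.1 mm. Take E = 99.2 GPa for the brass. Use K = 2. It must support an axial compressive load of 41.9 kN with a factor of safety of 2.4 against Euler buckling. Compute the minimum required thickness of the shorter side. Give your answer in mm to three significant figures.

Required P_cr = n·P = 2.4 × 41.9 = 100.6 kN
L_e = K·L = 2 × 1.38 = 2.760 m
Required I = P_cr·L_e²/(π²E) = 1.006×10^5 × 2.760² / (π² × 9.92×10^10) = 7.824×10^-7 m⁴
I_req = 7.824×10^5 mm⁴
Rectangle, weak axis: I_min = h·b³/12 with h = 64.1 mm fixed  ⇒  b = (12I/h)^(1/3) = 52.7 mm

b ≈ 52.7 mm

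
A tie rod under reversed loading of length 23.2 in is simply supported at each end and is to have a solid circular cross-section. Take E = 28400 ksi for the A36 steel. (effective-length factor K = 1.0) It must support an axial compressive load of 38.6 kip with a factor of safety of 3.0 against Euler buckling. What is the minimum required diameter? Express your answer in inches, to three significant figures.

d ≈ 1.46 in

Required P_cr = n·P = 3.0 × 38.6 = 115.8 kip
L_e = K·L = 1 × 23.2 = 23.20 in
Required I = P_cr·L_e²/(π²E) = 1.158×10^5 × 23.20² / (π² × 2.84×10^7) = 0.2224 in⁴
Solid circle: I = πd⁴/64  ⇒  d = (64I/π)^(1/4) = (64×0.2224/π)^(1/4) = 1.46 in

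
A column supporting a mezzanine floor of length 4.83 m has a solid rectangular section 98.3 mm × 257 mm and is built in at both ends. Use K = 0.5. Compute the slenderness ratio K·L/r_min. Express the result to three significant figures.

Buckling occurs about the weak axis: I_min = h·b³/12 with b = 98.3 mm (the shorter side).
I_min = 257×98.3³/12 = 2.034×10^7 mm⁴
A = 2.526×10^4 mm²;  r_min = √(I/A) = √(2.034×10^7/2.526×10^4) = 28.38 mm
L_e = K·L = 0.5 × 4.83 m = 2.415 m = 2415.0 mm
λ = L_e / r_min = 2415.0 / 28.38 = 85.1

λ ≈ 85.1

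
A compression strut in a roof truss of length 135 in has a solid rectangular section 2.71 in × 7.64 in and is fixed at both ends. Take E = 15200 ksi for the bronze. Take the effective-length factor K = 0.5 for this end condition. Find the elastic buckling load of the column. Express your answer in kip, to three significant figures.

Buckling occurs about the weak axis: I_min = h·b³/12 with b = 2.71 in (the shorter side).
I_min = 7.64×2.71³/12 = 12.67 in⁴
Effective length L_e = K·L = 0.5 × 135 = 67.50 in
P_cr = π²EI / L_e² = π² × 15200×10³ × 12.67 / 67.50² = 4.172×10^5 lb

P_cr ≈ 417 kip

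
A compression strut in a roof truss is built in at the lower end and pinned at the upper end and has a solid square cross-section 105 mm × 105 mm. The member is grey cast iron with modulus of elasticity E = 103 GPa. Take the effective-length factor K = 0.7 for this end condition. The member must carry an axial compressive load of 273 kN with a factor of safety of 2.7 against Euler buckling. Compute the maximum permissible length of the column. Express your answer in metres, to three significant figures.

I = a⁴/12 = 105⁴/12 = 1.013×10^7 mm⁴
I = 1.013×10^-5 m⁴
Required critical load P_cr = n·P = 2.7 × 273 = 737.1 kN = 7.371×10^5 N
From P_cr = π²EI/(K·L)²:  L = (1/K)·√(π²EI/P_cr) = (1/0.7)·√(π²×1.03×10^11×1.013×10^-5/7.371×10^5)
L = 5.34 m

L_max ≈ 5.34 m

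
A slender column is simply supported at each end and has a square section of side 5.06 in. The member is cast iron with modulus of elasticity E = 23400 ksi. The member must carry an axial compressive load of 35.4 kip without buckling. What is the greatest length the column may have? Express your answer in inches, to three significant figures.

I = a⁴/12 = 5.06⁴/12 = 54.63 in⁴
At the buckling limit P_cr = P = 3.540×10^4 lb
From P_cr = π²EI/(K·L)²:  L = (1/K)·√(π²EI/P_cr) = (1/1)·√(π²×2.34×10^7×54.63/3.540×10^4)
L = 597 in

L_max ≈ 597 in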